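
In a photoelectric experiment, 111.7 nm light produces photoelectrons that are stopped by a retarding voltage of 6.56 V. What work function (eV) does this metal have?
4.54 eV

The stopping potential gives the maximum kinetic energy: KE_max = eV_s = 6.56 eV

From Einstein's photoelectric equation: KE_max = hc/λ - φ
Rearranging: φ = hc/λ - KE_max

Calculate photon energy:
E_photon = hc/λ = (6.626×10⁻³⁴ J·s)(3×10⁸ m/s) / (111.7×10⁻⁹ m) = 11.0997 eV

Therefore:
φ = 11.0997 - 6.56 = 4.54 eV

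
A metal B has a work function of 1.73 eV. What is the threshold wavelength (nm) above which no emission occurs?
716.67 nm

The threshold wavelength is when the photon energy equals the work function:
hc/λ₀ = φ

Solving for λ₀:
λ₀ = hc/φ = (6.626×10⁻³⁴ J·s)(3×10⁸ m/s) / (1.73 eV × 1.602×10⁻¹⁹ J/eV)
λ₀ = 716.67 nm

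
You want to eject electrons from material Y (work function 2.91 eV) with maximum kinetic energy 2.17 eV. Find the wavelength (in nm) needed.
244.06 nm

From Einstein's equation: KE_max = hc/λ - φ

Rearranging for λ:
hc/λ = KE_max + φ
λ = hc/(KE_max + φ)

Required photon energy:
E_photon = KE_max + φ = 2.17 + 2.91 = 5.08 eV

Required wavelength:
λ = hc/E_photon = (6.626×10⁻³⁴)(3×10⁸) / (5.08 × 1.602×10⁻¹⁹)
λ = 244.06 nm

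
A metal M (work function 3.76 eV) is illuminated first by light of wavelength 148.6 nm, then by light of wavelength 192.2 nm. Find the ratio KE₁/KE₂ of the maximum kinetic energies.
1.7034

Using Einstein's equation: KE_max = hc/λ - φ

For λ₁ = 148.6 nm:
E₁ = hc/λ₁ = 8.3435 eV
KE₁ = E₁ - φ = 8.3435 - 3.76 = 4.5835 eV

For λ₂ = 192.2 nm:
E₂ = hc/λ₂ = 6.4508 eV
KE₂ = E₂ - φ = 6.4508 - 3.76 = 2.6908 eV

Ratio: KE₁/KE₂ = 4.5835/2.6908 = 1.7034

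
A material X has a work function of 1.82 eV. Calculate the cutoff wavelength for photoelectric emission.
681.23 nm

The threshold wavelength is when the photon energy equals the work function:
hc/λ₀ = φ

Solving for λ₀:
λ₀ = hc/φ = (6.626×10⁻³⁴ J·s)(3×10⁸ m/s) / (1.82 eV × 1.602×10⁻¹⁹ J/eV)
λ₀ = 681.23 nm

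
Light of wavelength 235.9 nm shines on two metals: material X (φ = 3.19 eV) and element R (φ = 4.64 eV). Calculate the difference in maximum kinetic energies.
1.4500 eV

Using KE_max = hc/λ - φ for each metal:

Photon energy: E = hc/λ = 5.2558 eV

For material X (φ₁ = 3.19 eV):
KE₁ = E - φ₁ = 5.2558 - 3.19 = 2.0658 eV

For element R (φ₂ = 4.64 eV):
KE₂ = E - φ₂ = 5.2558 - 4.64 = 0.6158 eV

Difference:
ΔKE = KE₁ - KE₂ = 2.0658 - 0.6158 = 1.4500 eV

Note: The difference equals the difference in work functions: 4.64 - 3.19 = 1.45 eV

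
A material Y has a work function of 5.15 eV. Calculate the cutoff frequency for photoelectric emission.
1.2453e+15 Hz

The threshold frequency is when the photon energy equals the work function:
hf₀ = φ

Solving for f₀:
f₀ = φ/h = (5.15 eV × 1.602×10⁻¹⁹ J/eV) / (6.626×10⁻³⁴ J·s)
f₀ = 1.2453e+15 Hz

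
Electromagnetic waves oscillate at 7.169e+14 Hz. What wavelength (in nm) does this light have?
418.18 nm

Using the wave equation: c = fλ

Solving for wavelength:
λ = c/f = (3×10⁸ m/s) / (7.169e+14 Hz)
λ = 418.18 nm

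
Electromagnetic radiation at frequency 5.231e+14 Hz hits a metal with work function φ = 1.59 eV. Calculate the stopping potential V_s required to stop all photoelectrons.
0.5734 V

The stopping potential V_s satisfies: eV_s = KE_max

First, find KE_max using Einstein's equation:
E_photon = hf = (6.626×10⁻³⁴ J·s)(5.231e+14 Hz) = 2.1634 eV
KE_max = E_photon - φ = 2.1634 - 1.59 = 0.5734 eV

Since eV_s = KE_max:
V_s = KE_max/e = 0.5734 V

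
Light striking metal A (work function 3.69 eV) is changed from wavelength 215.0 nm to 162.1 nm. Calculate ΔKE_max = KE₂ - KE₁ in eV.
1.8819 eV

Using Einstein's equation: KE_max = hc/λ - φ

For λ₁ = 215.0 nm:
KE₁ = hc/λ₁ - φ = 5.7667 - 3.69 = 2.0767 eV

For λ₂ = 162.1 nm:
KE₂ = hc/λ₂ - φ = 7.6486 - 3.69 = 3.9586 eV

Change in KE:
ΔKE = KE₂ - KE₁ = 3.9586 - 2.0767 = 1.8819 eV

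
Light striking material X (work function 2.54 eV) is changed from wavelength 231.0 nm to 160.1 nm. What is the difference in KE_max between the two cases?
2.3769 eV

Using Einstein's equation: KE_max = hc/λ - φ

For λ₁ = 231.0 nm:
KE₁ = hc/λ₁ - φ = 5.3673 - 2.54 = 2.8273 eV

For λ₂ = 160.1 nm:
KE₂ = hc/λ₂ - φ = 7.7442 - 2.54 = 5.2042 eV

Change in KE:
ΔKE = KE₂ - KE₁ = 5.2042 - 2.8273 = 2.3769 eV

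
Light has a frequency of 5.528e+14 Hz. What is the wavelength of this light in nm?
542.32 nm

Using the wave equation: c = fλ

Solving for wavelength:
λ = c/f = (3×10⁸ m/s) / (5.528e+14 Hz)
λ = 542.32 nm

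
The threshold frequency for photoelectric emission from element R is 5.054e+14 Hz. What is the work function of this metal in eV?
2.09 eV

At the threshold frequency, photon energy equals work function:
φ = hf₀

Calculating:
φ = (6.626×10⁻³⁴ J·s)(5.054e+14 Hz)
φ = 2.09 eV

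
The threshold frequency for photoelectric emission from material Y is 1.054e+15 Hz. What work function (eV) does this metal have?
4.36 eV

At the threshold frequency, photon energy equals work function:
φ = hf₀

Calculating:
φ = (6.626×10⁻³⁴ J·s)(1.054e+15 Hz)
φ = 4.36 eV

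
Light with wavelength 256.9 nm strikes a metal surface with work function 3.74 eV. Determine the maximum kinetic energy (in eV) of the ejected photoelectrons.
1.0862 eV

Using Einstein's photoelectric equation: KE_max = hf - φ = hc/λ - φ

First, calculate the photon energy:
E_photon = hc/λ = (6.626×10⁻³⁴ J·s)(3×10⁸ m/s) / (256.9×10⁻⁹ m)
E_photon = 4.8262 eV

Then, the maximum kinetic energy:
KE_max = E_photon - φ = 4.8262 eV - 3.74 eV = 1.0862 eV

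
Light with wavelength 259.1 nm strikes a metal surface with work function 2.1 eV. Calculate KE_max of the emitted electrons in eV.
2.6852 eV

Using Einstein's photoelectric equation: KE_max = hf - φ = hc/λ - φ

First, calculate the photon energy:
E_photon = hc/λ = (6.626×10⁻³⁴ J·s)(3×10⁸ m/s) / (259.1×10⁻⁹ m)
E_photon = 4.7852 eV

Then, the maximum kinetic energy:
KE_max = E_photon - φ = 4.7852 eV - 2.1 eV = 2.6852 eV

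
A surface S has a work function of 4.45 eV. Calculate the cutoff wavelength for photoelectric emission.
278.62 nm

The threshold wavelength is when the photon energy equals the work function:
hc/λ₀ = φ

Solving for λ₀:
λ₀ = hc/φ = (6.626×10⁻³⁴ J·s)(3×10⁸ m/s) / (4.45 eV × 1.602×10⁻¹⁹ J/eV)
λ₀ = 278.62 nm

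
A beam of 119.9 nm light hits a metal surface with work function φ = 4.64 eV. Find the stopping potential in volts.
5.7006 V

The stopping potential V_s satisfies: eV_s = KE_max

First, find KE_max using Einstein's equation:
E_photon = hc/λ = 10.3406 eV
KE_max = E_photon - φ = 10.3406 - 4.64 = 5.7006 eV

Since eV_s = KE_max:
V_s = KE_max/e = 5.7006 V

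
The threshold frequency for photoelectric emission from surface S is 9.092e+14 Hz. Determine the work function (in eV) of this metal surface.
3.76 eV

At the threshold frequency, photon energy equals work function:
φ = hf₀

Calculating:
φ = (6.626×10⁻³⁴ J·s)(9.092e+14 Hz)
φ = 3.76 eV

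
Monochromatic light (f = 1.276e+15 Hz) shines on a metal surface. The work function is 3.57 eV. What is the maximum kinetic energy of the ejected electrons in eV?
1.7071 eV

Using Einstein's photoelectric equation: KE_max = hf - φ

First, calculate the photon energy:
E_photon = hf = (6.626×10⁻³⁴ J·s)(1.276e+15 Hz)
E_photon = 5.2771 eV

Then, the maximum kinetic energy:
KE_max = E_photon - φ = 5.2771 eV - 3.57 eV = 1.7071 eV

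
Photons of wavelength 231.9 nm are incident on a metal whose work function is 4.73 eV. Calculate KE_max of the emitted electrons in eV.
0.6165 eV

Using Einstein's photoelectric equation: KE_max = hf - φ = hc/λ - φ

First, calculate the photon energy:
E_photon = hc/λ = (6.626×10⁻³⁴ J·s)(3×10⁸ m/s) / (231.9×10⁻⁹ m)
E_photon = 5.3465 eV

Then, the maximum kinetic energy:
KE_max = E_photon - φ = 5.3465 eV - 4.73 eV = 0.6165 eV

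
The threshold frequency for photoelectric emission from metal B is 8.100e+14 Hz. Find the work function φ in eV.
3.35 eV

At the threshold frequency, photon energy equals work function:
φ = hf₀

Calculating:
φ = (6.626×10⁻³⁴ J·s)(8.100e+14 Hz)
φ = 3.35 eV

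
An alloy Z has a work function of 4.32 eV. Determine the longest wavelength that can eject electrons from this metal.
287.00 nm

The threshold wavelength is when the photon energy equals the work function:
hc/λ₀ = φ

Solving for λ₀:
λ₀ = hc/φ = (6.626×10⁻³⁴ J·s)(3×10⁸ m/s) / (4.32 eV × 1.602×10⁻¹⁹ J/eV)
λ₀ = 287.00 nm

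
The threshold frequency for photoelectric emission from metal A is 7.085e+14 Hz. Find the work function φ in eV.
2.93 eV

At the threshold frequency, photon energy equals work function:
φ = hf₀

Calculating:
φ = (6.626×10⁻³⁴ J·s)(7.085e+14 Hz)
φ = 2.93 eV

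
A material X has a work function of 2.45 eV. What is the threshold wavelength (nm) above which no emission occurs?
506.06 nm

The threshold wavelength is when the photon energy equals the work function:
hc/λ₀ = φ

Solving for λ₀:
λ₀ = hc/φ = (6.626×10⁻³⁴ J·s)(3×10⁸ m/s) / (2.45 eV × 1.602×10⁻¹⁹ J/eV)
λ₀ = 506.06 nm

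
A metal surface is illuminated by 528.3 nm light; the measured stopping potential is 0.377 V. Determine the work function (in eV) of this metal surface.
1.97 eV

The stopping potential gives the maximum kinetic energy: KE_max = eV_s = 0.377 eV

From Einstein's photoelectric equation: KE_max = hc/λ - φ
Rearranging: φ = hc/λ - KE_max

Calculate photon energy:
E_photon = hc/λ = (6.626×10⁻³⁴ J·s)(3×10⁸ m/s) / (528.3×10⁻⁹ m) = 2.3469 eV

Therefore:
φ = 2.3469 - 0.377 = 1.97 eV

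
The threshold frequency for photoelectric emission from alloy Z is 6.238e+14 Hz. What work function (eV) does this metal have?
2.58 eV

At the threshold frequency, photon energy equals work function:
φ = hf₀

Calculating:
φ = (6.626×10⁻³⁴ J·s)(6.238e+14 Hz)
φ = 2.58 eV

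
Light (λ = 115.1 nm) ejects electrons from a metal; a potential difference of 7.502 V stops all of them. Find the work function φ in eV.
3.27 eV

The stopping potential gives the maximum kinetic energy: KE_max = eV_s = 7.502 eV

From Einstein's photoelectric equation: KE_max = hc/λ - φ
Rearranging: φ = hc/λ - KE_max

Calculate photon energy:
E_photon = hc/λ = (6.626×10⁻³⁴ J·s)(3×10⁸ m/s) / (115.1×10⁻⁹ m) = 10.7719 eV

Therefore:
φ = 10.7719 - 7.502 = 3.27 eV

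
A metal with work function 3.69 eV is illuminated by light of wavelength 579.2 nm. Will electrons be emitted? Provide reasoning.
No

For photoemission, the photon energy must exceed the work function.

Photon energy: E = hc/λ = 2.1406 eV
Work function: φ = 3.69 eV

Since E_photon (2.1406 eV) < φ (3.69 eV), photoemission will NOT occur.
The threshold wavelength is λ₀ = hc/φ = 336.0 nm.
Since 579.2 nm > 336.0 nm, the photons lack sufficient energy.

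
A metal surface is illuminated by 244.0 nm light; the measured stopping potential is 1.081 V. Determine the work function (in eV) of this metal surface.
4.00 eV

The stopping potential gives the maximum kinetic energy: KE_max = eV_s = 1.081 eV

From Einstein's photoelectric equation: KE_max = hc/λ - φ
Rearranging: φ = hc/λ - KE_max

Calculate photon energy:
E_photon = hc/λ = (6.626×10⁻³⁴ J·s)(3×10⁸ m/s) / (244.0×10⁻⁹ m) = 5.0813 eV

Therefore:
φ = 5.0813 - 1.081 = 4.00 eV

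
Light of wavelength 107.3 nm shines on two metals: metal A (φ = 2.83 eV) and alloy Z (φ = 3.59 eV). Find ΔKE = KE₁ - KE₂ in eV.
0.7600 eV

Using KE_max = hc/λ - φ for each metal:

Photon energy: E = hc/λ = 11.5549 eV

For metal A (φ₁ = 2.83 eV):
KE₁ = E - φ₁ = 11.5549 - 2.83 = 8.7249 eV

For alloy Z (φ₂ = 3.59 eV):
KE₂ = E - φ₂ = 11.5549 - 3.59 = 7.9649 eV

Difference:
ΔKE = KE₁ - KE₂ = 8.7249 - 7.9649 = 0.7600 eV

Note: The difference equals the difference in work functions: 3.59 - 2.83 = 0.76 eV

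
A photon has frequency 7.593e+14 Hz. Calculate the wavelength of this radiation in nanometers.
394.83 nm

Using the wave equation: c = fλ

Solving for wavelength:
λ = c/f = (3×10⁸ m/s) / (7.593e+14 Hz)
λ = 394.83 nm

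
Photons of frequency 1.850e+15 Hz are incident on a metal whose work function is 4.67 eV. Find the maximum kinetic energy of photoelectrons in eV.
2.9810 eV

Using Einstein's photoelectric equation: KE_max = hf - φ

First, calculate the photon energy:
E_photon = hf = (6.626×10⁻³⁴ J·s)(1.850e+15 Hz)
E_photon = 7.6510 eV

Then, the maximum kinetic energy:
KE_max = E_photon - φ = 7.6510 eV - 4.67 eV = 2.9810 eV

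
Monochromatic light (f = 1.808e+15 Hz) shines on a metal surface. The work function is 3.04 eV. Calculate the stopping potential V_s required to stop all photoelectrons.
4.4373 V

The stopping potential V_s satisfies: eV_s = KE_max

First, find KE_max using Einstein's equation:
E_photon = hf = (6.626×10⁻³⁴ J·s)(1.808e+15 Hz) = 7.4773 eV
KE_max = E_photon - φ = 7.4773 - 3.04 = 4.4373 eV

Since eV_s = KE_max:
V_s = KE_max/e = 4.4373 V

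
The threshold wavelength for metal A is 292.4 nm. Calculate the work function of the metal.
4.24 eV

At the threshold wavelength, photon energy equals work function:
φ = hc/λ₀

Calculating:
φ = (6.626×10⁻³⁴ J·s)(3×10⁸ m/s) / (292.4×10⁻⁹ m)
φ = 4.24 eV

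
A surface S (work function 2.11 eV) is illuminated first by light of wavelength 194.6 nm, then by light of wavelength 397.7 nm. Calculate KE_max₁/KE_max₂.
4.2294

Using Einstein's equation: KE_max = hc/λ - φ

For λ₁ = 194.6 nm:
E₁ = hc/λ₁ = 6.3712 eV
KE₁ = E₁ - φ = 6.3712 - 2.11 = 4.2612 eV

For λ₂ = 397.7 nm:
E₂ = hc/λ₂ = 3.1175 eV
KE₂ = E₂ - φ = 3.1175 - 2.11 = 1.0075 eV

Ratio: KE₁/KE₂ = 4.2612/1.0075 = 4.2294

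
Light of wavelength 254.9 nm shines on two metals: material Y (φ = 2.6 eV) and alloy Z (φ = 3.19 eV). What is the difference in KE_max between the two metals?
0.5900 eV

Using KE_max = hc/λ - φ for each metal:

Photon energy: E = hc/λ = 4.8640 eV

For material Y (φ₁ = 2.6 eV):
KE₁ = E - φ₁ = 4.8640 - 2.6 = 2.2640 eV

For alloy Z (φ₂ = 3.19 eV):
KE₂ = E - φ₂ = 4.8640 - 3.19 = 1.6740 eV

Difference:
ΔKE = KE₁ - KE₂ = 2.2640 - 1.6740 = 0.5900 eV

Note: The difference equals the difference in work functions: 3.19 - 2.6 = 0.59 eV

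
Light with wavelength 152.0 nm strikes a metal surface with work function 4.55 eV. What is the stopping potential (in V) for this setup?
3.6069 V

The stopping potential V_s satisfies: eV_s = KE_max

First, find KE_max using Einstein's equation:
E_photon = hc/λ = 8.1569 eV
KE_max = E_photon - φ = 8.1569 - 4.55 = 3.6069 eV

Since eV_s = KE_max:
V_s = KE_max/e = 3.6069 V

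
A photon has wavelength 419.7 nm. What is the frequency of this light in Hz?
7.1430e+14 Hz

Using the wave equation: c = fλ

Solving for frequency:
f = c/λ = (3×10⁸ m/s) / (419.7×10⁻⁹ m)
f = 7.1430e+14 Hz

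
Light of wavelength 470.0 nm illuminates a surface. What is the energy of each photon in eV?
2.6380 eV

Using E = hf = hc/λ:

E = hc/λ = (6.626×10⁻³⁴ J·s)(3×10⁸ m/s) / (470.0×10⁻⁹ m)
E = 2.6380 eV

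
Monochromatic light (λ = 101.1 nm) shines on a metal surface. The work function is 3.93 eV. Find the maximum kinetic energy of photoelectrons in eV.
8.3335 eV

Using Einstein's photoelectric equation: KE_max = hf - φ = hc/λ - φ

First, calculate the photon energy:
E_photon = hc/λ = (6.626×10⁻³⁴ J·s)(3×10⁸ m/s) / (101.1×10⁻⁹ m)
E_photon = 12.2635 eV

Then, the maximum kinetic energy:
KE_max = E_photon - φ = 12.2635 eV - 3.93 eV = 8.3335 eV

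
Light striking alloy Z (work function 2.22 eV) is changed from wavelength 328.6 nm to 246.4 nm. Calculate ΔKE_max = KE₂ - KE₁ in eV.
1.2587 eV

Using Einstein's equation: KE_max = hc/λ - φ

For λ₁ = 328.6 nm:
KE₁ = hc/λ₁ - φ = 3.7731 - 2.22 = 1.5531 eV

For λ₂ = 246.4 nm:
KE₂ = hc/λ₂ - φ = 5.0318 - 2.22 = 2.8118 eV

Change in KE:
ΔKE = KE₂ - KE₁ = 2.8118 - 1.5531 = 1.2587 eV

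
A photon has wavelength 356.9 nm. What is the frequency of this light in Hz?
8.3999e+14 Hz

Using the wave equation: c = fλ

Solving for frequency:
f = c/λ = (3×10⁸ m/s) / (356.9×10⁻⁹ m)
f = 8.3999e+14 Hz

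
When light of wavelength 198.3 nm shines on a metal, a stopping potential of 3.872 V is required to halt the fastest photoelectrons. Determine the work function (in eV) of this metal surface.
2.38 eV

The stopping potential gives the maximum kinetic energy: KE_max = eV_s = 3.872 eV

From Einstein's photoelectric equation: KE_max = hc/λ - φ
Rearranging: φ = hc/λ - KE_max

Calculate photon energy:
E_photon = hc/λ = (6.626×10⁻³⁴ J·s)(3×10⁸ m/s) / (198.3×10⁻⁹ m) = 6.2524 eV

Therefore:
φ = 6.2524 - 3.872 = 2.38 eV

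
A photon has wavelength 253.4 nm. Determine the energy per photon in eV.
4.8928 eV

Using E = hf = hc/λ:

E = hc/λ = (6.626×10⁻³⁴ J·s)(3×10⁸ m/s) / (253.4×10⁻⁹ m)
E = 4.8928 eV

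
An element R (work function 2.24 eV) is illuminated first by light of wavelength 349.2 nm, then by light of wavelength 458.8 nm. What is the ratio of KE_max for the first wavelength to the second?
2.8344

Using Einstein's equation: KE_max = hc/λ - φ

For λ₁ = 349.2 nm:
E₁ = hc/λ₁ = 3.5505 eV
KE₁ = E₁ - φ = 3.5505 - 2.24 = 1.3105 eV

For λ₂ = 458.8 nm:
E₂ = hc/λ₂ = 2.7024 eV
KE₂ = E₂ - φ = 2.7024 - 2.24 = 0.4624 eV

Ratio: KE₁/KE₂ = 1.3105/0.4624 = 2.8344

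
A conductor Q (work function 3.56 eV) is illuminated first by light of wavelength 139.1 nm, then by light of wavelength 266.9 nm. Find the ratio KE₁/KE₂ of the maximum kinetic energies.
4.9324

Using Einstein's equation: KE_max = hc/λ - φ

For λ₁ = 139.1 nm:
E₁ = hc/λ₁ = 8.9133 eV
KE₁ = E₁ - φ = 8.9133 - 3.56 = 5.3533 eV

For λ₂ = 266.9 nm:
E₂ = hc/λ₂ = 4.6453 eV
KE₂ = E₂ - φ = 4.6453 - 3.56 = 1.0853 eV

Ratio: KE₁/KE₂ = 5.3533/1.0853 = 4.9324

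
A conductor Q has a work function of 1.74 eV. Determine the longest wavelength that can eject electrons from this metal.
712.55 nm

The threshold wavelength is when the photon energy equals the work function:
hc/λ₀ = φ

Solving for λ₀:
λ₀ = hc/φ = (6.626×10⁻³⁴ J·s)(3×10⁸ m/s) / (1.74 eV × 1.602×10⁻¹⁹ J/eV)
λ₀ = 712.55 nm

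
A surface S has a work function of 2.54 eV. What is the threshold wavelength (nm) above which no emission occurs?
488.13 nm

The threshold wavelength is when the photon energy equals the work function:
hc/λ₀ = φ

Solving for λ₀:
λ₀ = hc/φ = (6.626×10⁻³⁴ J·s)(3×10⁸ m/s) / (2.54 eV × 1.602×10⁻¹⁹ J/eV)
λ₀ = 488.13 nm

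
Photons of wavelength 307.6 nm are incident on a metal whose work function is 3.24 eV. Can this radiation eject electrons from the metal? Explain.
Yes

For photoemission, the photon energy must exceed the work function.

Photon energy: E = hc/λ = 4.0307 eV
Work function: φ = 3.24 eV

Since E_photon (4.0307 eV) > φ (3.24 eV), photoemission WILL occur.
The threshold wavelength is λ₀ = hc/φ = 382.7 nm.
Since 307.6 nm < 382.7 nm, the light has sufficient energy.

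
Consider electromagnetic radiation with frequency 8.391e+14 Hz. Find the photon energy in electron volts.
3.4702 eV

Using E = hf:

E = hf = (6.626×10⁻³⁴ J·s)(8.391e+14 Hz)
E = 3.4702 eV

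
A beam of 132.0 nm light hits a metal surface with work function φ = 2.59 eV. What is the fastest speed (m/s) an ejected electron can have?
1.5469e+06 m/s

First, find the maximum kinetic energy:
E_photon = hc/λ = 9.3927 eV
KE_max = E_photon - φ = 9.3927 - 2.59 = 6.8027 eV

Convert to Joules: KE_max = 6.8027 × 1.602×10⁻¹⁹ J = 1.0899e-18 J

Then use KE = ½mv² to find velocity:
v = √(2·KE/m) = √(2 × 1.0899e-18 J / 9.109e-31 kg)
v = 1.5469e+06 m/s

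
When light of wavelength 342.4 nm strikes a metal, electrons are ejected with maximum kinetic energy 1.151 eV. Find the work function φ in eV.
2.47 eV

From Einstein's photoelectric equation: KE_max = hf - φ = hc/λ - φ

Rearranging for φ:
φ = hc/λ - KE_max

Calculate photon energy:
E_photon = hc/λ = 3.6210 eV

Therefore:
φ = 3.6210 - 1.151 = 2.47 eV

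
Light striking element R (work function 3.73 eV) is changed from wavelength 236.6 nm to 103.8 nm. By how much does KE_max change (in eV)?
6.7043 eV

Using Einstein's equation: KE_max = hc/λ - φ

For λ₁ = 236.6 nm:
KE₁ = hc/λ₁ - φ = 5.2402 - 3.73 = 1.5102 eV

For λ₂ = 103.8 nm:
KE₂ = hc/λ₂ - φ = 11.9445 - 3.73 = 8.2145 eV

Change in KE:
ΔKE = KE₂ - KE₁ = 8.2145 - 1.5102 = 6.7043 eV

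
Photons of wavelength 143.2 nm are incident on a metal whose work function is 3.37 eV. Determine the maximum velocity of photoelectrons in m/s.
1.3639e+06 m/s

First, find the maximum kinetic energy:
E_photon = hc/λ = 8.6581 eV
KE_max = E_photon - φ = 8.6581 - 3.37 = 5.2881 eV

Convert to Joules: KE_max = 5.2881 × 1.602×10⁻¹⁹ J = 8.4725e-19 J

Then use KE = ½mv² to find velocity:
v = √(2·KE/m) = √(2 × 8.4725e-19 J / 9.109e-31 kg)
v = 1.3639e+06 m/s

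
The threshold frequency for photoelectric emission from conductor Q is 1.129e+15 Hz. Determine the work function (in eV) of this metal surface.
4.67 eV

At the threshold frequency, photon energy equals work function:
φ = hf₀

Calculating:
φ = (6.626×10⁻³⁴ J·s)(1.129e+15 Hz)
φ = 4.67 eV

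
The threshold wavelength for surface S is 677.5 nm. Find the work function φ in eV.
1.83 eV

At the threshold wavelength, photon energy equals work function:
φ = hc/λ₀

Calculating:
φ = (6.626×10⁻³⁴ J·s)(3×10⁸ m/s) / (677.5×10⁻⁹ m)
φ = 1.83 eV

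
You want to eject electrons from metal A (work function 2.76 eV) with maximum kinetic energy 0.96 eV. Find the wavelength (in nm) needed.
333.29 nm

From Einstein's equation: KE_max = hc/λ - φ

Rearranging for λ:
hc/λ = KE_max + φ
λ = hc/(KE_max + φ)

Required photon energy:
E_photon = KE_max + φ = 0.96 + 2.76 = 3.72 eV

Required wavelength:
λ = hc/E_photon = (6.626×10⁻³⁴)(3×10⁸) / (3.72 × 1.602×10⁻¹⁹)
λ = 333.29 nm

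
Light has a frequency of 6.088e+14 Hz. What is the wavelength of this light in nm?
492.43 nm

Using the wave equation: c = fλ

Solving for wavelength:
λ = c/f = (3×10⁸ m/s) / (6.088e+14 Hz)
λ = 492.43 nm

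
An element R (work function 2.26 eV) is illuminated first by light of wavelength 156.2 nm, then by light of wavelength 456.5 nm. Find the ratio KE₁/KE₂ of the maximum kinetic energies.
12.4514

Using Einstein's equation: KE_max = hc/λ - φ

For λ₁ = 156.2 nm:
E₁ = hc/λ₁ = 7.9375 eV
KE₁ = E₁ - φ = 7.9375 - 2.26 = 5.6775 eV

For λ₂ = 456.5 nm:
E₂ = hc/λ₂ = 2.7160 eV
KE₂ = E₂ - φ = 2.7160 - 2.26 = 0.4560 eV

Ratio: KE₁/KE₂ = 5.6775/0.4560 = 12.4514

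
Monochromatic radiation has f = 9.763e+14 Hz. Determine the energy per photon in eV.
4.0377 eV

Using E = hf:

E = hf = (6.626×10⁻³⁴ J·s)(9.763e+14 Hz)
E = 4.0377 eV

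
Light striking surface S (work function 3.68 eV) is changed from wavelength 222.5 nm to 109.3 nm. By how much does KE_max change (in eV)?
5.7712 eV

Using Einstein's equation: KE_max = hc/λ - φ

For λ₁ = 222.5 nm:
KE₁ = hc/λ₁ - φ = 5.5723 - 3.68 = 1.8923 eV

For λ₂ = 109.3 nm:
KE₂ = hc/λ₂ - φ = 11.3435 - 3.68 = 7.6635 eV

Change in KE:
ΔKE = KE₂ - KE₁ = 7.6635 - 1.8923 = 5.7712 eV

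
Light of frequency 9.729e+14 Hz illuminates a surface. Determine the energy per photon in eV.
4.0236 eV

Using E = hf:

E = hf = (6.626×10⁻³⁴ J·s)(9.729e+14 Hz)
E = 4.0236 eV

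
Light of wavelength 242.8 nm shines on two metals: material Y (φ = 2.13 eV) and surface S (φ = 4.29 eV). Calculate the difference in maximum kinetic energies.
2.1600 eV

Using KE_max = hc/λ - φ for each metal:

Photon energy: E = hc/λ = 5.1064 eV

For material Y (φ₁ = 2.13 eV):
KE₁ = E - φ₁ = 5.1064 - 2.13 = 2.9764 eV

For surface S (φ₂ = 4.29 eV):
KE₂ = E - φ₂ = 5.1064 - 4.29 = 0.8164 eV

Difference:
ΔKE = KE₁ - KE₂ = 2.9764 - 0.8164 = 2.1600 eV

Note: The difference equals the difference in work functions: 4.29 - 2.13 = 2.16 eV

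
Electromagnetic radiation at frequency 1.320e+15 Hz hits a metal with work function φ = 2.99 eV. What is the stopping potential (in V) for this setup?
2.4691 V

The stopping potential V_s satisfies: eV_s = KE_max

First, find KE_max using Einstein's equation:
E_photon = hf = (6.626×10⁻³⁴ J·s)(1.320e+15 Hz) = 5.4591 eV
KE_max = E_photon - φ = 5.4591 - 2.99 = 2.4691 eV

Since eV_s = KE_max:
V_s = KE_max/e = 2.4691 V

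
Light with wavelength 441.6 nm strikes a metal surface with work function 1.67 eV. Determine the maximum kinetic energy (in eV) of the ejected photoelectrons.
1.1376 eV

Using Einstein's photoelectric equation: KE_max = hf - φ = hc/λ - φ

First, calculate the photon energy:
E_photon = hc/λ = (6.626×10⁻³⁴ J·s)(3×10⁸ m/s) / (441.6×10⁻⁹ m)
E_photon = 2.8076 eV

Then, the maximum kinetic energy:
KE_max = E_photon - φ = 2.8076 eV - 1.67 eV = 1.1376 eV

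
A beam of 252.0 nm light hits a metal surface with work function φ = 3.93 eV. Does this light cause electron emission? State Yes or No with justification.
Yes

For photoemission, the photon energy must exceed the work function.

Photon energy: E = hc/λ = 4.9200 eV
Work function: φ = 3.93 eV

Since E_photon (4.9200 eV) > φ (3.93 eV), photoemission WILL occur.
The threshold wavelength is λ₀ = hc/φ = 315.5 nm.
Since 252.0 nm < 315.5 nm, the light has sufficient energy.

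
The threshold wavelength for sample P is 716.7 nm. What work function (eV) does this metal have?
1.73 eV

At the threshold wavelength, photon energy equals work function:
φ = hc/λ₀

Calculating:
φ = (6.626×10⁻³⁴ J·s)(3×10⁸ m/s) / (716.7×10⁻⁹ m)
φ = 1.73 eV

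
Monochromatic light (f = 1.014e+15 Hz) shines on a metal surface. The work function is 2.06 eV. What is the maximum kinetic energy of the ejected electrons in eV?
2.1336 eV

Using Einstein's photoelectric equation: KE_max = hf - φ

First, calculate the photon energy:
E_photon = hf = (6.626×10⁻³⁴ J·s)(1.014e+15 Hz)
E_photon = 4.1936 eV

Then, the maximum kinetic energy:
KE_max = E_photon - φ = 4.1936 eV - 2.06 eV = 2.1336 eV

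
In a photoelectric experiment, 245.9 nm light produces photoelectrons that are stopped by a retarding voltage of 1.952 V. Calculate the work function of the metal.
3.09 eV

The stopping potential gives the maximum kinetic energy: KE_max = eV_s = 1.952 eV

From Einstein's photoelectric equation: KE_max = hc/λ - φ
Rearranging: φ = hc/λ - KE_max

Calculate photon energy:
E_photon = hc/λ = (6.626×10⁻³⁴ J·s)(3×10⁸ m/s) / (245.9×10⁻⁹ m) = 5.0421 eV

Therefore:
φ = 5.0421 - 1.952 = 3.09 eV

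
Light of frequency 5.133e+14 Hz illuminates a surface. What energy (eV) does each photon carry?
2.1228 eV

Using E = hf:

E = hf = (6.626×10⁻³⁴ J·s)(5.133e+14 Hz)
E = 2.1228 eV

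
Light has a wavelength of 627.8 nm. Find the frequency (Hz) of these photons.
4.7753e+14 Hz

Using the wave equation: c = fλ

Solving for frequency:
f = c/λ = (3×10⁸ m/s) / (627.8×10⁻⁹ m)
f = 4.7753e+14 Hz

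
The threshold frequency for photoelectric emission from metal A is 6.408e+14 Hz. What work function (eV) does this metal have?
2.65 eV

At the threshold frequency, photon energy equals work function:
φ = hf₀

Calculating:
φ = (6.626×10⁻³⁴ J·s)(6.408e+14 Hz)
φ = 2.65 eV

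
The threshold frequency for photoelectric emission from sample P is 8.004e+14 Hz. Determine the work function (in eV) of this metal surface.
3.31 eV

At the threshold frequency, photon energy equals work function:
φ = hf₀

Calculating:
φ = (6.626×10⁻³⁴ J·s)(8.004e+14 Hz)
φ = 3.31 eV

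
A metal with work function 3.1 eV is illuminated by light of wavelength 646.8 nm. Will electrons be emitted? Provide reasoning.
No

For photoemission, the photon energy must exceed the work function.

Photon energy: E = hc/λ = 1.9169 eV
Work function: φ = 3.1 eV

Since E_photon (1.9169 eV) < φ (3.1 eV), photoemission will NOT occur.
The threshold wavelength is λ₀ = hc/φ = 399.9 nm.
Since 646.8 nm > 399.9 nm, the photons lack sufficient energy.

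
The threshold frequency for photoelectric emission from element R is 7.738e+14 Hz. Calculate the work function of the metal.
3.20 eV

At the threshold frequency, photon energy equals work function:
φ = hf₀

Calculating:
φ = (6.626×10⁻³⁴ J·s)(7.738e+14 Hz)
φ = 3.20 eV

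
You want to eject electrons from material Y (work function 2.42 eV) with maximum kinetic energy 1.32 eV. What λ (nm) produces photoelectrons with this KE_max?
331.51 nm

From Einstein's equation: KE_max = hc/λ - φ

Rearranging for λ:
hc/λ = KE_max + φ
λ = hc/(KE_max + φ)

Required photon energy:
E_photon = KE_max + φ = 1.32 + 2.42 = 3.74 eV

Required wavelength:
λ = hc/E_photon = (6.626×10⁻³⁴)(3×10⁸) / (3.74 × 1.602×10⁻¹⁹)
λ = 331.51 nm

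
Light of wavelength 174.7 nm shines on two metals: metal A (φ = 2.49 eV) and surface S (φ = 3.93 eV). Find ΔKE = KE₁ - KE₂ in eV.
1.4400 eV

Using KE_max = hc/λ - φ for each metal:

Photon energy: E = hc/λ = 7.0970 eV

For metal A (φ₁ = 2.49 eV):
KE₁ = E - φ₁ = 7.0970 - 2.49 = 4.6070 eV

For surface S (φ₂ = 3.93 eV):
KE₂ = E - φ₂ = 7.0970 - 3.93 = 3.1670 eV

Difference:
ΔKE = KE₁ - KE₂ = 4.6070 - 3.1670 = 1.4400 eV

Note: The difference equals the difference in work functions: 3.93 - 2.49 = 1.44 eV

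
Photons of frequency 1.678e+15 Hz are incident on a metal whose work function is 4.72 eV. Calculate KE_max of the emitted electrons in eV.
2.2197 eV

Using Einstein's photoelectric equation: KE_max = hf - φ

First, calculate the photon energy:
E_photon = hf = (6.626×10⁻³⁴ J·s)(1.678e+15 Hz)
E_photon = 6.9397 eV

Then, the maximum kinetic energy:
KE_max = E_photon - φ = 6.9397 eV - 4.72 eV = 2.2197 eV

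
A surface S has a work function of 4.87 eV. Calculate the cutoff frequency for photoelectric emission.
1.1776e+15 Hz

The threshold frequency is when the photon energy equals the work function:
hf₀ = φ

Solving for f₀:
f₀ = φ/h = (4.87 eV × 1.602×10⁻¹⁹ J/eV) / (6.626×10⁻³⁴ J·s)
f₀ = 1.1776e+15 Hz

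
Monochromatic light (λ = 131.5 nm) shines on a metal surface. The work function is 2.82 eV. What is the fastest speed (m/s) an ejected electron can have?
1.5247e+06 m/s

First, find the maximum kinetic energy:
E_photon = hc/λ = 9.4285 eV
KE_max = E_photon - φ = 9.4285 - 2.82 = 6.6085 eV

Convert to Joules: KE_max = 6.6085 × 1.602×10⁻¹⁹ J = 1.0588e-18 J

Then use KE = ½mv² to find velocity:
v = √(2·KE/m) = √(2 × 1.0588e-18 J / 9.109e-31 kg)
v = 1.5247e+06 m/s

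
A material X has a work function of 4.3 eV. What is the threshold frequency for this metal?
1.0397e+15 Hz

The threshold frequency is when the photon energy equals the work function:
hf₀ = φ

Solving for f₀:
f₀ = φ/h = (4.3 eV × 1.602×10⁻¹⁹ J/eV) / (6.626×10⁻³⁴ J·s)
f₀ = 1.0397e+15 Hz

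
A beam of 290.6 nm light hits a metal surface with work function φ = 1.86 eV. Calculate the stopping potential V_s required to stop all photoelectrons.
2.4065 V

The stopping potential V_s satisfies: eV_s = KE_max

First, find KE_max using Einstein's equation:
E_photon = hc/λ = 4.2665 eV
KE_max = E_photon - φ = 4.2665 - 1.86 = 2.4065 eV

Since eV_s = KE_max:
V_s = KE_max/e = 2.4065 V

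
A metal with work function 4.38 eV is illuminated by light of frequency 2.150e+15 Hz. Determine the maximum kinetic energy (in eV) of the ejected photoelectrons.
4.5117 eV

Using Einstein's photoelectric equation: KE_max = hf - φ

First, calculate the photon energy:
E_photon = hf = (6.626×10⁻³⁴ J·s)(2.150e+15 Hz)
E_photon = 8.8917 eV

Then, the maximum kinetic energy:
KE_max = E_photon - φ = 8.8917 eV - 4.38 eV = 4.5117 eV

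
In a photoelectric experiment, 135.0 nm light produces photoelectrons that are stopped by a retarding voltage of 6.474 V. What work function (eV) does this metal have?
2.71 eV

The stopping potential gives the maximum kinetic energy: KE_max = eV_s = 6.474 eV

From Einstein's photoelectric equation: KE_max = hc/λ - φ
Rearranging: φ = hc/λ - KE_max

Calculate photon energy:
E_photon = hc/λ = (6.626×10⁻³⁴ J·s)(3×10⁸ m/s) / (135.0×10⁻⁹ m) = 9.1840 eV

Therefore:
φ = 9.1840 - 6.474 = 2.71 eV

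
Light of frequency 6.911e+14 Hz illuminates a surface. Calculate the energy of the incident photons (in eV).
2.8582 eV

Using E = hf:

E = hf = (6.626×10⁻³⁴ J·s)(6.911e+14 Hz)
E = 2.8582 eV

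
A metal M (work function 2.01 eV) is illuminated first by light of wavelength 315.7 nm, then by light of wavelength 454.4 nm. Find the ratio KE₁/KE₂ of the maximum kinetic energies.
2.6684

Using Einstein's equation: KE_max = hc/λ - φ

For λ₁ = 315.7 nm:
E₁ = hc/λ₁ = 3.9273 eV
KE₁ = E₁ - φ = 3.9273 - 2.01 = 1.9173 eV

For λ₂ = 454.4 nm:
E₂ = hc/λ₂ = 2.7285 eV
KE₂ = E₂ - φ = 2.7285 - 2.01 = 0.7185 eV

Ratio: KE₁/KE₂ = 1.9173/0.7185 = 2.6684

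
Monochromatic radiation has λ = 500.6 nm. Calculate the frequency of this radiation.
5.9887e+14 Hz

Using the wave equation: c = fλ

Solving for frequency:
f = c/λ = (3×10⁸ m/s) / (500.6×10⁻⁹ m)
f = 5.9887e+14 Hz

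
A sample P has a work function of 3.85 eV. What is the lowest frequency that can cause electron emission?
9.3093e+14 Hz

The threshold frequency is when the photon energy equals the work function:
hf₀ = φ

Solving for f₀:
f₀ = φ/h = (3.85 eV × 1.602×10⁻¹⁹ J/eV) / (6.626×10⁻³⁴ J·s)
f₀ = 9.3093e+14 Hz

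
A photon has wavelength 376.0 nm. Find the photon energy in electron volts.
3.2975 eV

Using E = hf = hc/λ:

E = hc/λ = (6.626×10⁻³⁴ J·s)(3×10⁸ m/s) / (376.0×10⁻⁹ m)
E = 3.2975 eV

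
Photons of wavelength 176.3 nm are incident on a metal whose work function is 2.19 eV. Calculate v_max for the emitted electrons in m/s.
1.3052e+06 m/s

First, find the maximum kinetic energy:
E_photon = hc/λ = 7.0326 eV
KE_max = E_photon - φ = 7.0326 - 2.19 = 4.8426 eV

Convert to Joules: KE_max = 4.8426 × 1.602×10⁻¹⁹ J = 7.7587e-19 J

Then use KE = ½mv² to find velocity:
v = √(2·KE/m) = √(2 × 7.7587e-19 J / 9.109e-31 kg)
v = 1.3052e+06 m/s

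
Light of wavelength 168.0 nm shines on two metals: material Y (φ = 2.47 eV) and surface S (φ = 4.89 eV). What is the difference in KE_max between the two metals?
2.4200 eV

Using KE_max = hc/λ - φ for each metal:

Photon energy: E = hc/λ = 7.3800 eV

For material Y (φ₁ = 2.47 eV):
KE₁ = E - φ₁ = 7.3800 - 2.47 = 4.9100 eV

For surface S (φ₂ = 4.89 eV):
KE₂ = E - φ₂ = 7.3800 - 4.89 = 2.4900 eV

Difference:
ΔKE = KE₁ - KE₂ = 4.9100 - 2.4900 = 2.4200 eV

Note: The difference equals the difference in work functions: 4.89 - 2.47 = 2.42 eV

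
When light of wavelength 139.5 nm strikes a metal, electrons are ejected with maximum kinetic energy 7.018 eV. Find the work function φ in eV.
1.87 eV

From Einstein's photoelectric equation: KE_max = hf - φ = hc/λ - φ

Rearranging for φ:
φ = hc/λ - KE_max

Calculate photon energy:
E_photon = hc/λ = 8.8878 eV

Therefore:
φ = 8.8878 - 7.018 = 1.87 eV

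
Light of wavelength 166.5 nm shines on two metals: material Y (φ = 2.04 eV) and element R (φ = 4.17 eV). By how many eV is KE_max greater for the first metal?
2.1300 eV

Using KE_max = hc/λ - φ for each metal:

Photon energy: E = hc/λ = 7.4465 eV

For material Y (φ₁ = 2.04 eV):
KE₁ = E - φ₁ = 7.4465 - 2.04 = 5.4065 eV

For element R (φ₂ = 4.17 eV):
KE₂ = E - φ₂ = 7.4465 - 4.17 = 3.2765 eV

Difference:
ΔKE = KE₁ - KE₂ = 5.4065 - 3.2765 = 2.1300 eV

Note: The difference equals the difference in work functions: 4.17 - 2.04 = 2.13 eV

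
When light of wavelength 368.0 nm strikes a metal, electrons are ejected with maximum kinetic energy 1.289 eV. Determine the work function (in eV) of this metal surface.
2.08 eV

From Einstein's photoelectric equation: KE_max = hf - φ = hc/λ - φ

Rearranging for φ:
φ = hc/λ - KE_max

Calculate photon energy:
E_photon = hc/λ = 3.3691 eV

Therefore:
φ = 3.3691 - 1.289 = 2.08 eV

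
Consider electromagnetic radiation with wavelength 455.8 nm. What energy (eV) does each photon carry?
2.7201 eV

Using E = hf = hc/λ:

E = hc/λ = (6.626×10⁻³⁴ J·s)(3×10⁸ m/s) / (455.8×10⁻⁹ m)
E = 2.7201 eV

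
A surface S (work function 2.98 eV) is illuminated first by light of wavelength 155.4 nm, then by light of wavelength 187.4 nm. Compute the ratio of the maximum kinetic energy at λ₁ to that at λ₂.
1.3747

Using Einstein's equation: KE_max = hc/λ - φ

For λ₁ = 155.4 nm:
E₁ = hc/λ₁ = 7.9784 eV
KE₁ = E₁ - φ = 7.9784 - 2.98 = 4.9984 eV

For λ₂ = 187.4 nm:
E₂ = hc/λ₂ = 6.6160 eV
KE₂ = E₂ - φ = 6.6160 - 2.98 = 3.6360 eV

Ratio: KE₁/KE₂ = 4.9984/3.6360 = 1.3747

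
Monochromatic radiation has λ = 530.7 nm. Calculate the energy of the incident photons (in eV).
2.3362 eV

Using E = hf = hc/λ:

E = hc/λ = (6.626×10⁻³⁴ J·s)(3×10⁸ m/s) / (530.7×10⁻⁹ m)
E = 2.3362 eV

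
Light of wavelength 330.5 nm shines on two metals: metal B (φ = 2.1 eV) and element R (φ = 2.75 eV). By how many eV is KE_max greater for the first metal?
0.6500 eV

Using KE_max = hc/λ - φ for each metal:

Photon energy: E = hc/λ = 3.7514 eV

For metal B (φ₁ = 2.1 eV):
KE₁ = E - φ₁ = 3.7514 - 2.1 = 1.6514 eV

For element R (φ₂ = 2.75 eV):
KE₂ = E - φ₂ = 3.7514 - 2.75 = 1.0014 eV

Difference:
ΔKE = KE₁ - KE₂ = 1.6514 - 1.0014 = 0.6500 eV

Note: The difference equals the difference in work functions: 2.75 - 2.1 = 0.65 eV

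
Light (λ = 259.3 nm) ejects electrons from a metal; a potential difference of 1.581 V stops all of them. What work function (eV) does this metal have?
3.20 eV

The stopping potential gives the maximum kinetic energy: KE_max = eV_s = 1.581 eV

From Einstein's photoelectric equation: KE_max = hc/λ - φ
Rearranging: φ = hc/λ - KE_max

Calculate photon energy:
E_photon = hc/λ = (6.626×10⁻³⁴ J·s)(3×10⁸ m/s) / (259.3×10⁻⁹ m) = 4.7815 eV

Therefore:
φ = 4.7815 - 1.581 = 3.20 eV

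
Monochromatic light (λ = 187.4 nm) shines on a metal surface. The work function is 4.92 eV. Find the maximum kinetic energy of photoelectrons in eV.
1.6960 eV

Using Einstein's photoelectric equation: KE_max = hf - φ = hc/λ - φ

First, calculate the photon energy:
E_photon = hc/λ = (6.626×10⁻³⁴ J·s)(3×10⁸ m/s) / (187.4×10⁻⁹ m)
E_photon = 6.6160 eV

Then, the maximum kinetic energy:
KE_max = E_photon - φ = 6.6160 eV - 4.92 eV = 1.6960 eV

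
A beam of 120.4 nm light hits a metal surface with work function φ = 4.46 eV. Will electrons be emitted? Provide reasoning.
Yes

For photoemission, the photon energy must exceed the work function.

Photon energy: E = hc/λ = 10.2977 eV
Work function: φ = 4.46 eV

Since E_photon (10.2977 eV) > φ (4.46 eV), photoemission WILL occur.
The threshold wavelength is λ₀ = hc/φ = 278.0 nm.
Since 120.4 nm < 278.0 nm, the light has sufficient energy.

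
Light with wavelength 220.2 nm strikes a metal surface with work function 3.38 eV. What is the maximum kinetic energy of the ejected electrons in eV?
2.2505 eV

Using Einstein's photoelectric equation: KE_max = hf - φ = hc/λ - φ

First, calculate the photon energy:
E_photon = hc/λ = (6.626×10⁻³⁴ J·s)(3×10⁸ m/s) / (220.2×10⁻⁹ m)
E_photon = 5.6305 eV

Then, the maximum kinetic energy:
KE_max = E_photon - φ = 5.6305 eV - 3.38 eV = 2.2505 eV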